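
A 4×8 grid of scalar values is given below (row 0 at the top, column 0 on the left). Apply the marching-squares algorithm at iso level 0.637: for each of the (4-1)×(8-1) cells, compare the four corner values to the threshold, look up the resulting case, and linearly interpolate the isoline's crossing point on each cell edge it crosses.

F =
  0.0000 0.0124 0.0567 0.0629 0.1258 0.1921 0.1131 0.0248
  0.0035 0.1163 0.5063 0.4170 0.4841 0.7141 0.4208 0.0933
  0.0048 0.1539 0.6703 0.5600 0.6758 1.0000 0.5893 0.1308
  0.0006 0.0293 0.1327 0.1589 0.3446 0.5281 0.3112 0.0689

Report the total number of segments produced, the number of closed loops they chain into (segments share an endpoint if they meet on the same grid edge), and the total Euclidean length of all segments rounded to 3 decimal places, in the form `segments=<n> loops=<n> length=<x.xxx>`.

segments=12 loops=2 length=6.970

cell (0,4): code 0100 → (0.852,5.000)–(1.000,4.665)
cell (0,5): code 1000 → (1.000,5.263)–(0.852,5.000)
cell (1,1): code 0100 → (1.797,2.000)–(2.000,1.936)
cell (1,2): code 1000 → (2.000,2.302)–(1.797,2.000)
cell (1,3): code 0100 → (1.798,4.000)–(2.000,3.665)
cell (1,4): code 1110 → (1.000,4.665)–(1.798,4.000)
cell (1,5): code 1001 → (2.000,5.884)–(1.000,5.263)
cell (2,1): code 0010 → (2.000,1.936)–(2.062,2.000)
cell (2,2): code 0001 → (2.062,2.000)–(2.000,2.302)
cell (2,3): code 0010 → (2.000,3.665)–(2.117,4.000)
cell (2,4): code 0011 → (2.117,4.000)–(2.769,5.000)
cell (2,5): code 0001 → (2.769,5.000)–(2.000,5.884)
total: 12 segments, chained into 2 closed loop(s), length Σ = 6.969700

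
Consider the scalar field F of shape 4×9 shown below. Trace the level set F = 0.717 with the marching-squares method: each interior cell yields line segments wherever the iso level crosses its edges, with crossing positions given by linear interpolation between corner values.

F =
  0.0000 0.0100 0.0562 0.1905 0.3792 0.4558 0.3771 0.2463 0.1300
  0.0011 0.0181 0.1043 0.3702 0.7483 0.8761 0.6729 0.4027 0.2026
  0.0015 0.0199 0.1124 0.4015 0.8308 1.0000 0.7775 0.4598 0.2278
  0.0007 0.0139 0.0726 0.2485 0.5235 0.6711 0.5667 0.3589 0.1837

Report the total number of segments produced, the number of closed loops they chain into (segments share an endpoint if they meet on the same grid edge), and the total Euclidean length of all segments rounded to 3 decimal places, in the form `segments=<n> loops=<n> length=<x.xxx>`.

segments=10 loops=1 length=7.196

cell (0,3): code 0100 → (0.915,4.000)–(1.000,3.917)
cell (0,4): code 1100 → (0.621,5.000)–(0.915,4.000)
cell (0,5): code 1000 → (1.000,5.783)–(0.621,5.000)
cell (1,3): code 0110 → (1.000,3.917)–(2.000,3.735)
cell (1,5): code 1101 → (1.422,6.000)–(1.000,5.783)
cell (1,6): code 1000 → (2.000,6.190)–(1.422,6.000)
cell (2,3): code 0010 → (2.000,3.735)–(2.370,4.000)
cell (2,4): code 0011 → (2.370,4.000)–(2.860,5.000)
cell (2,5): code 0011 → (2.860,5.000)–(2.287,6.000)
cell (2,6): code 0001 → (2.287,6.000)–(2.000,6.190)
total: 10 segments, chained into 1 closed loop(s), length Σ = 7.196293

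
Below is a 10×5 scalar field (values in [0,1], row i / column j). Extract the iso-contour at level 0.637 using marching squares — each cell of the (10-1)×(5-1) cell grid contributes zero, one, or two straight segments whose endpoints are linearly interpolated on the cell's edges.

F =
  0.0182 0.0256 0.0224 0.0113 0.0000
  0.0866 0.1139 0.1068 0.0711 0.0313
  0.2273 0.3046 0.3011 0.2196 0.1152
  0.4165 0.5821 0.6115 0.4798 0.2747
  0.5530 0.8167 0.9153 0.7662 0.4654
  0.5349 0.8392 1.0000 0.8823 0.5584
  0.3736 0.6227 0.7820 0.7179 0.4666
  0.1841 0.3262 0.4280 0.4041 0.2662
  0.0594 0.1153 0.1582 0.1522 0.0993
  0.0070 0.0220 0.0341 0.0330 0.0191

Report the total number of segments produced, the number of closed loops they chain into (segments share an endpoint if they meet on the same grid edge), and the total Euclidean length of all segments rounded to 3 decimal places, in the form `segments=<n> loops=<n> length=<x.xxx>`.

segments=12 loops=1 length=10.585

cell (3,0): code 0100 → (3.234,1.000)–(4.000,0.319)
cell (3,1): code 1100 → (3.084,2.000)–(3.234,1.000)
cell (3,2): code 1100 → (3.549,3.000)–(3.084,2.000)
cell (3,3): code 1000 → (4.000,3.430)–(3.549,3.000)
cell (4,0): code 0110 → (4.000,0.319)–(5.000,0.336)
cell (4,3): code 1001 → (5.000,3.757)–(4.000,3.430)
cell (5,0): code 0010 → (5.000,0.336)–(5.934,1.000)
cell (5,1): code 0111 → (5.934,1.000)–(6.000,1.090)
cell (5,3): code 1001 → (6.000,3.322)–(5.000,3.757)
cell (6,1): code 0010 → (6.000,1.090)–(6.410,2.000)
cell (6,2): code 0011 → (6.410,2.000)–(6.258,3.000)
cell (6,3): code 0001 → (6.258,3.000)–(6.000,3.322)
total: 12 segments, chained into 1 closed loop(s), length Σ = 10.585008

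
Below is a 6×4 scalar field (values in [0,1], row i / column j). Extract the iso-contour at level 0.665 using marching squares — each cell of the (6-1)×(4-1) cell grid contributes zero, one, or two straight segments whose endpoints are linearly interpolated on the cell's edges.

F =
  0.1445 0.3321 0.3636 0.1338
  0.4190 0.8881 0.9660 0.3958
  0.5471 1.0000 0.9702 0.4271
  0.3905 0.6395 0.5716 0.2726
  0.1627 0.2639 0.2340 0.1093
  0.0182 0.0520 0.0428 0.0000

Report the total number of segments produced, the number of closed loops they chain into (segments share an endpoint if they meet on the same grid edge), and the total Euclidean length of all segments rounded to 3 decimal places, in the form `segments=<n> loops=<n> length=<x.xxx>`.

segments=8 loops=1 length=7.540

cell (0,0): code 0100 → (0.599,1.000)–(1.000,0.524)
cell (0,1): code 1100 → (0.500,2.000)–(0.599,1.000)
cell (0,2): code 1000 → (1.000,2.528)–(0.500,2.000)
cell (1,0): code 0110 → (1.000,0.524)–(2.000,0.260)
cell (1,2): code 1001 → (2.000,2.562)–(1.000,2.528)
cell (2,0): code 0010 → (2.000,0.260)–(2.929,1.000)
cell (2,1): code 0011 → (2.929,1.000)–(2.766,2.000)
cell (2,2): code 0001 → (2.766,2.000)–(2.000,2.562)
total: 8 segments, chained into 1 closed loop(s), length Σ = 7.539581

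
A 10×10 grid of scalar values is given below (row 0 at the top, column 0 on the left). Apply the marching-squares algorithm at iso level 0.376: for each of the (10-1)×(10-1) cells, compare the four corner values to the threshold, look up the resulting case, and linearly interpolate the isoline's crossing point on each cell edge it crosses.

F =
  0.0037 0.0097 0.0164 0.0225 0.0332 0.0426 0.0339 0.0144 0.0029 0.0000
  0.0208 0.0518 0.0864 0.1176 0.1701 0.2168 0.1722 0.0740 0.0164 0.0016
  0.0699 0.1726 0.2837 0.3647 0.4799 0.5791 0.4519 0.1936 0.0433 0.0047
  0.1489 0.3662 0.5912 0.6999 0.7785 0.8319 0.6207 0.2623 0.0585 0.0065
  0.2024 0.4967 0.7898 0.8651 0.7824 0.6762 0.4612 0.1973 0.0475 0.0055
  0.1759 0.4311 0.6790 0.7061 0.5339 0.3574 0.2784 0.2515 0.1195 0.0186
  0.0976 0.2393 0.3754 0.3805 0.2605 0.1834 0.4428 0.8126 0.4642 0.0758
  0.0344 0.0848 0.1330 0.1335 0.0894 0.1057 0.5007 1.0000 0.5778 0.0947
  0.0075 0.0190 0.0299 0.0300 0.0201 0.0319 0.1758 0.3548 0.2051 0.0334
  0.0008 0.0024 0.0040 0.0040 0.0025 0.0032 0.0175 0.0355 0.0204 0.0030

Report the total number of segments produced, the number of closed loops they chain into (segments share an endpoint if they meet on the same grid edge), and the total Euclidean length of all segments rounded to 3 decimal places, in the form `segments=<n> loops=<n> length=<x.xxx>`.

cell (1,3): code 0100 → (1.665,4.000)–(2.000,3.098)
cell (1,4): code 1100 → (1.439,5.000)–(1.665,4.000)
cell (1,5): code 1100 → (1.729,6.000)–(1.439,5.000)
cell (1,6): code 1000 → (2.000,6.294)–(1.729,6.000)
cell (2,1): code 0100 → (2.300,2.000)–(3.000,1.044)
cell (2,2): code 1100 → (2.034,3.000)–(2.300,2.000)
cell (2,3): code 1110 → (2.000,3.098)–(2.034,3.000)
cell (2,6): code 1001 → (3.000,6.683)–(2.000,6.294)
cell (3,0): code 0100 → (3.075,1.000)–(4.000,0.590)
cell (3,1): code 1110 → (3.000,1.044)–(3.075,1.000)
cell (3,6): code 1001 → (4.000,6.323)–(3.000,6.683)
cell (4,0): code 0110 → (4.000,0.590)–(5.000,0.784)
cell (4,4): code 1011 → (5.000,4.895)–(4.942,5.000)
cell (4,5): code 0011 → (4.942,5.000)–(4.466,6.000)
cell (4,6): code 0001 → (4.466,6.000)–(4.000,6.323)
cell (5,0): code 0010 → (5.000,0.784)–(5.287,1.000)
cell (5,1): code 0011 → (5.287,1.000)–(5.998,2.000)
cell (5,2): code 0111 → (5.998,2.000)–(6.000,2.118)
cell (5,3): code 1011 → (6.000,3.038)–(5.578,4.000)
cell (5,4): code 0001 → (5.578,4.000)–(5.000,4.895)
cell (5,5): code 0100 → (5.594,6.000)–(6.000,5.742)
cell (5,6): code 1100 → (5.222,7.000)–(5.594,6.000)
cell (5,7): code 1100 → (5.744,8.000)–(5.222,7.000)
cell (5,8): code 1000 → (6.000,8.227)–(5.744,8.000)
cell (6,2): code 0010 → (6.000,2.118)–(6.018,3.000)
cell (6,3): code 0001 → (6.018,3.000)–(6.000,3.038)
cell (6,5): code 0110 → (6.000,5.742)–(7.000,5.684)
cell (6,8): code 1001 → (7.000,8.418)–(6.000,8.227)
cell (7,5): code 0010 → (7.000,5.684)–(7.384,6.000)
cell (7,6): code 0011 → (7.384,6.000)–(7.967,7.000)
cell (7,7): code 0011 → (7.967,7.000)–(7.541,8.000)
cell (7,8): code 0001 → (7.541,8.000)–(7.000,8.418)
total: 32 segments, chained into 2 closed loop(s), length Σ = 25.007131

segments=32 loops=2 length=25.007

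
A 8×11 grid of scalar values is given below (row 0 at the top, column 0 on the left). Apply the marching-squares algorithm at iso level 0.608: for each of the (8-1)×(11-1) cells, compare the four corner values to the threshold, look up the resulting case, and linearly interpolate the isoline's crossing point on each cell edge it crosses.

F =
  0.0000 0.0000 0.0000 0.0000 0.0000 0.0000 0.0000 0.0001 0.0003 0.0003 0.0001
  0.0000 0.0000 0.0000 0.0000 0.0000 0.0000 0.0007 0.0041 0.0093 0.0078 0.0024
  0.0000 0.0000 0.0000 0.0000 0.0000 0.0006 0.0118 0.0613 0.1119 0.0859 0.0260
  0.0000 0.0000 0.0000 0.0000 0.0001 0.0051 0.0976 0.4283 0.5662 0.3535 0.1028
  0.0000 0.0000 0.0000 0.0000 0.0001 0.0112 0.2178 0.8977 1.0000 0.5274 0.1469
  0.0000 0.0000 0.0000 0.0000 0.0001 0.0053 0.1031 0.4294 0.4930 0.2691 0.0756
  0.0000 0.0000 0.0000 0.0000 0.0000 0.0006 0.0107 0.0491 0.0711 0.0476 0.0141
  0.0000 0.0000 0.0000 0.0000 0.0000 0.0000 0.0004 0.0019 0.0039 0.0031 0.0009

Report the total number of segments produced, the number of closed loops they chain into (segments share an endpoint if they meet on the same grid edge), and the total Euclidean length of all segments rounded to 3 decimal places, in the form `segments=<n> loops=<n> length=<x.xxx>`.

segments=6 loops=1 length=5.914

cell (3,6): code 0100 → (3.383,7.000)–(4.000,6.574)
cell (3,7): code 1100 → (3.096,8.000)–(3.383,7.000)
cell (3,8): code 1000 → (4.000,8.829)–(3.096,8.000)
cell (4,6): code 0010 → (4.000,6.574)–(4.619,7.000)
cell (4,7): code 0011 → (4.619,7.000)–(4.773,8.000)
cell (4,8): code 0001 → (4.773,8.000)–(4.000,8.829)
total: 6 segments, chained into 1 closed loop(s), length Σ = 5.913765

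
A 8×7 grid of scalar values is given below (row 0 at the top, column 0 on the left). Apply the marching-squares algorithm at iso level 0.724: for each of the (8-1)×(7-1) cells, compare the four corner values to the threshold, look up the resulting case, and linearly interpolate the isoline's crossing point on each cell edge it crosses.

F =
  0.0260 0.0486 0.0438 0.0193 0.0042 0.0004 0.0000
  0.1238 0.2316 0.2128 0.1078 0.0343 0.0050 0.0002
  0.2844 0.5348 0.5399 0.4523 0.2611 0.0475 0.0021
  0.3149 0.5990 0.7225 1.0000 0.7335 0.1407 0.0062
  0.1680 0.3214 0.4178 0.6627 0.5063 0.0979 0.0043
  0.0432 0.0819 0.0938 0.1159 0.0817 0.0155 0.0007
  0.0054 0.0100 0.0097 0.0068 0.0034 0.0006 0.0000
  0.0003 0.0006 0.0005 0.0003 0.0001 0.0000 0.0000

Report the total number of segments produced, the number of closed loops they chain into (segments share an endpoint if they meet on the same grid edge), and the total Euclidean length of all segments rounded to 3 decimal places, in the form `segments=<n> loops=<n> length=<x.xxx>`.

cell (2,2): code 0100 → (2.496,3.000)–(3.000,2.005)
cell (2,3): code 1100 → (2.980,4.000)–(2.496,3.000)
cell (2,4): code 1000 → (3.000,4.016)–(2.980,4.000)
cell (3,2): code 0010 → (3.000,2.005)–(3.818,3.000)
cell (3,3): code 0011 → (3.818,3.000)–(3.042,4.000)
cell (3,4): code 0001 → (3.042,4.000)–(3.000,4.016)
total: 6 segments, chained into 1 closed loop(s), length Σ = 4.850334

segments=6 loops=1 length=4.850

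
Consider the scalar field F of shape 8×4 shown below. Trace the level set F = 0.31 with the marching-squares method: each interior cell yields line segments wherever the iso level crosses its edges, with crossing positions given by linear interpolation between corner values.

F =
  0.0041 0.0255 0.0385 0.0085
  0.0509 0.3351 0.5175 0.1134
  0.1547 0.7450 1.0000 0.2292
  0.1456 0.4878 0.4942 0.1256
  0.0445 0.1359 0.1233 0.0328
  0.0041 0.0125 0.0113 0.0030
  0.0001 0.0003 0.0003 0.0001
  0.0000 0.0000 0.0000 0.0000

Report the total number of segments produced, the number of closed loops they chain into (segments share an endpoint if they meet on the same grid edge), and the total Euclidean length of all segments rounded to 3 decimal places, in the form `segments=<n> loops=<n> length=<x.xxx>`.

cell (0,0): code 0100 → (0.919,1.000)–(1.000,0.912)
cell (0,1): code 1100 → (0.567,2.000)–(0.919,1.000)
cell (0,2): code 1000 → (1.000,2.513)–(0.567,2.000)
cell (1,0): code 0110 → (1.000,0.912)–(2.000,0.263)
cell (1,2): code 1001 → (2.000,2.895)–(1.000,2.513)
cell (2,0): code 0110 → (2.000,0.263)–(3.000,0.480)
cell (2,2): code 1001 → (3.000,2.500)–(2.000,2.895)
cell (3,0): code 0010 → (3.000,0.480)–(3.505,1.000)
cell (3,1): code 0011 → (3.505,1.000)–(3.497,2.000)
cell (3,2): code 0001 → (3.497,2.000)–(3.000,2.500)
total: 10 segments, chained into 1 closed loop(s), length Σ = 8.642172

segments=10 loops=1 length=8.642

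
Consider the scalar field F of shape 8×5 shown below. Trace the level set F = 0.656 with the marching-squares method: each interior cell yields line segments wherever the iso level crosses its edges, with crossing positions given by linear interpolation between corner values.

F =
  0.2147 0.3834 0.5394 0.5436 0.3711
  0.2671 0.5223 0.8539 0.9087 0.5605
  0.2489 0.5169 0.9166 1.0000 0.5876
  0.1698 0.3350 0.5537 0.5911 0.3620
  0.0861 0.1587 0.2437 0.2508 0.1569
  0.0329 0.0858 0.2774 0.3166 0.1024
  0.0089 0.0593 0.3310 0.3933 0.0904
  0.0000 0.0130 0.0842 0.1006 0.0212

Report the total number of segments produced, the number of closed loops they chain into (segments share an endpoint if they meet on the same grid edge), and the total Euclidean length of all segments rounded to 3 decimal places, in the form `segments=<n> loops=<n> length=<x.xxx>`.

segments=8 loops=1 length=8.042

cell (0,1): code 0100 → (0.371,2.000)–(1.000,1.403)
cell (0,2): code 1100 → (0.308,3.000)–(0.371,2.000)
cell (0,3): code 1000 → (1.000,3.726)–(0.308,3.000)
cell (1,1): code 0110 → (1.000,1.403)–(2.000,1.348)
cell (1,3): code 1001 → (2.000,3.834)–(1.000,3.726)
cell (2,1): code 0010 → (2.000,1.348)–(2.718,2.000)
cell (2,2): code 0011 → (2.718,2.000)–(2.841,3.000)
cell (2,3): code 0001 → (2.841,3.000)–(2.000,3.834)
total: 8 segments, chained into 1 closed loop(s), length Σ = 8.041681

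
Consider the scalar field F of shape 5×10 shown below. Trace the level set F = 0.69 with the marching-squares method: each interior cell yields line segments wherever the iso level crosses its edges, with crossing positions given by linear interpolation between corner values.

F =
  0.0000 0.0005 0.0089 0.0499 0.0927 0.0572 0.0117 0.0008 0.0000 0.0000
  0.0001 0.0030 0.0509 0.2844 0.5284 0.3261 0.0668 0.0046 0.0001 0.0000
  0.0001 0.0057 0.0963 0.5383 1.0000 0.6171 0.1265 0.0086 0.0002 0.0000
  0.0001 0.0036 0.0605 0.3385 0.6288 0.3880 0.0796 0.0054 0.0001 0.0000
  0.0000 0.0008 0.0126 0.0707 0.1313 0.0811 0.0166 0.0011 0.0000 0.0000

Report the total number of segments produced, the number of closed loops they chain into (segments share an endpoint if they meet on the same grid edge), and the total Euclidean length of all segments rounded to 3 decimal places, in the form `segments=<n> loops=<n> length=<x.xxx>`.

cell (1,3): code 0100 → (1.343,4.000)–(2.000,3.329)
cell (1,4): code 1000 → (2.000,4.810)–(1.343,4.000)
cell (2,3): code 0010 → (2.000,3.329)–(2.835,4.000)
cell (2,4): code 0001 → (2.835,4.000)–(2.000,4.810)
total: 4 segments, chained into 1 closed loop(s), length Σ = 4.217213

segments=4 loops=1 length=4.217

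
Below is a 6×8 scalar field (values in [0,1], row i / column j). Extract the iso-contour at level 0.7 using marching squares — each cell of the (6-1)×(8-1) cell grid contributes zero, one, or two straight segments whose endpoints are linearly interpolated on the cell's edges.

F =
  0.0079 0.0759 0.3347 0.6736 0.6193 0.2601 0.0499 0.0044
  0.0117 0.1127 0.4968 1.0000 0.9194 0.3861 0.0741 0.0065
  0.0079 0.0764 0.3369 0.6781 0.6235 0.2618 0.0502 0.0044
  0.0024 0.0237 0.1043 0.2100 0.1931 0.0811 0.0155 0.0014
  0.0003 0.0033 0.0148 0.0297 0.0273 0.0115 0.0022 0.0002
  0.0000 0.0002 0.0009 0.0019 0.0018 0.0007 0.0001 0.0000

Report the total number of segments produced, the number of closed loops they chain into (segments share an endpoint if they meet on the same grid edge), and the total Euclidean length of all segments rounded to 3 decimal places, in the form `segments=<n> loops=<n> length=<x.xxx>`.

segments=6 loops=1 length=5.924

cell (0,2): code 0100 → (0.081,3.000)–(1.000,2.404)
cell (0,3): code 1100 → (0.269,4.000)–(0.081,3.000)
cell (0,4): code 1000 → (1.000,4.411)–(0.269,4.000)
cell (1,2): code 0010 → (1.000,2.404)–(1.932,3.000)
cell (1,3): code 0011 → (1.932,3.000)–(1.741,4.000)
cell (1,4): code 0001 → (1.741,4.000)–(1.000,4.411)
total: 6 segments, chained into 1 closed loop(s), length Σ = 5.924240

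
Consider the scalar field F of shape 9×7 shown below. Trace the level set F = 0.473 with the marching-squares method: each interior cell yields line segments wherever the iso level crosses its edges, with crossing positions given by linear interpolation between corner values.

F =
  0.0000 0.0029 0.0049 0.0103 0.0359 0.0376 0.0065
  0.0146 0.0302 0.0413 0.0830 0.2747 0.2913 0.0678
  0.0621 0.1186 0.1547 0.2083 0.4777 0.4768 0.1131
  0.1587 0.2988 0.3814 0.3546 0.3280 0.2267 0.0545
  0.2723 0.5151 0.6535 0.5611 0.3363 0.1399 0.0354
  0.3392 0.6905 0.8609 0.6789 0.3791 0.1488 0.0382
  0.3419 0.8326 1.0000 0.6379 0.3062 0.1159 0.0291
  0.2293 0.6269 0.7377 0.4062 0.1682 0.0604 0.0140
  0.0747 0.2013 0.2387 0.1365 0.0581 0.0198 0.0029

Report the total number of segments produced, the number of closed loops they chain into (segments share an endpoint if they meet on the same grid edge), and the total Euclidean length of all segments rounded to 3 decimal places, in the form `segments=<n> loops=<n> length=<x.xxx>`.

cell (1,3): code 0100 → (1.977,4.000)–(2.000,3.983)
cell (1,4): code 1100 → (1.980,5.000)–(1.977,4.000)
cell (1,5): code 1000 → (2.000,5.010)–(1.980,5.000)
cell (2,3): code 0010 → (2.000,3.983)–(2.031,4.000)
cell (2,4): code 0011 → (2.031,4.000)–(2.015,5.000)
cell (2,5): code 0001 → (2.015,5.000)–(2.000,5.010)
cell (3,0): code 0100 → (3.805,1.000)–(4.000,0.827)
cell (3,1): code 1100 → (3.337,2.000)–(3.805,1.000)
cell (3,2): code 1100 → (3.573,3.000)–(3.337,2.000)
cell (3,3): code 1000 → (4.000,3.392)–(3.573,3.000)
cell (4,0): code 0110 → (4.000,0.827)–(5.000,0.381)
cell (4,3): code 1001 → (5.000,3.687)–(4.000,3.392)
cell (5,0): code 0110 → (5.000,0.381)–(6.000,0.267)
cell (5,3): code 1001 → (6.000,3.497)–(5.000,3.687)
cell (6,0): code 0110 → (6.000,0.267)–(7.000,0.613)
cell (6,2): code 1011 → (7.000,2.798)–(6.712,3.000)
cell (6,3): code 0001 → (6.712,3.000)–(6.000,3.497)
cell (7,0): code 0010 → (7.000,0.613)–(7.362,1.000)
cell (7,1): code 0011 → (7.362,1.000)–(7.530,2.000)
cell (7,2): code 0001 → (7.530,2.000)–(7.000,2.798)
total: 20 segments, chained into 2 closed loop(s), length Σ = 14.020642

segments=20 loops=2 length=14.021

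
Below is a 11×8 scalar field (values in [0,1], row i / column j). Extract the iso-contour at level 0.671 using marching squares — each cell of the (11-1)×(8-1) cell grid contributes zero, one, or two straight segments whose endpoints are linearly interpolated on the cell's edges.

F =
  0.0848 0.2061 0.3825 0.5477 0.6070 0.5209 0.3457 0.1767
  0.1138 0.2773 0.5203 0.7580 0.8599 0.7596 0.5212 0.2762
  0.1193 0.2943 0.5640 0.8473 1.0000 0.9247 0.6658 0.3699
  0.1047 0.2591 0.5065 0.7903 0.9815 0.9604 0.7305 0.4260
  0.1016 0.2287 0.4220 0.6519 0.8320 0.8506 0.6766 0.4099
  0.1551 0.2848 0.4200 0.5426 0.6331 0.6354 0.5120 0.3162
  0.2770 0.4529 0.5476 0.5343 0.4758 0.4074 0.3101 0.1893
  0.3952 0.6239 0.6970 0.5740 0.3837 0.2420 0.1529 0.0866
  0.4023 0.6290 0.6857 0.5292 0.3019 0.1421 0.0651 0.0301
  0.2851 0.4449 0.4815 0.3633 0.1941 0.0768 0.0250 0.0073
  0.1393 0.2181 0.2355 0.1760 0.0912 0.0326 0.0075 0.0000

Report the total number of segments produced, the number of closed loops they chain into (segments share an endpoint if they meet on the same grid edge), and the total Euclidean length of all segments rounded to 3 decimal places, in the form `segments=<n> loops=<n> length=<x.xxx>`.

cell (0,2): code 0100 → (0.586,3.000)–(1.000,2.634)
cell (0,3): code 1100 → (0.253,4.000)–(0.586,3.000)
cell (0,4): code 1100 → (0.629,5.000)–(0.253,4.000)
cell (0,5): code 1000 → (1.000,5.372)–(0.629,5.000)
cell (1,2): code 0110 → (1.000,2.634)–(2.000,2.378)
cell (1,5): code 1001 → (2.000,5.980)–(1.000,5.372)
cell (2,2): code 0110 → (2.000,2.378)–(3.000,2.580)
cell (2,5): code 1101 → (2.080,6.000)–(2.000,5.980)
cell (2,6): code 1000 → (3.000,6.195)–(2.080,6.000)
cell (3,2): code 0010 → (3.000,2.580)–(3.862,3.000)
cell (3,3): code 0111 → (3.862,3.000)–(4.000,3.106)
cell (3,6): code 1001 → (4.000,6.021)–(3.000,6.195)
cell (4,3): code 0010 → (4.000,3.106)–(4.809,4.000)
cell (4,4): code 0011 → (4.809,4.000)–(4.835,5.000)
cell (4,5): code 0011 → (4.835,5.000)–(4.034,6.000)
cell (4,6): code 0001 → (4.034,6.000)–(4.000,6.021)
cell (6,1): code 0100 → (6.826,2.000)–(7.000,1.644)
cell (6,2): code 1000 → (7.000,2.211)–(6.826,2.000)
cell (7,1): code 0110 → (7.000,1.644)–(8.000,1.741)
cell (7,2): code 1001 → (8.000,2.094)–(7.000,2.211)
cell (8,1): code 0010 → (8.000,1.741)–(8.072,2.000)
cell (8,2): code 0001 → (8.072,2.000)–(8.000,2.094)
total: 22 segments, chained into 2 closed loop(s), length Σ = 16.190028

segments=22 loops=2 length=16.190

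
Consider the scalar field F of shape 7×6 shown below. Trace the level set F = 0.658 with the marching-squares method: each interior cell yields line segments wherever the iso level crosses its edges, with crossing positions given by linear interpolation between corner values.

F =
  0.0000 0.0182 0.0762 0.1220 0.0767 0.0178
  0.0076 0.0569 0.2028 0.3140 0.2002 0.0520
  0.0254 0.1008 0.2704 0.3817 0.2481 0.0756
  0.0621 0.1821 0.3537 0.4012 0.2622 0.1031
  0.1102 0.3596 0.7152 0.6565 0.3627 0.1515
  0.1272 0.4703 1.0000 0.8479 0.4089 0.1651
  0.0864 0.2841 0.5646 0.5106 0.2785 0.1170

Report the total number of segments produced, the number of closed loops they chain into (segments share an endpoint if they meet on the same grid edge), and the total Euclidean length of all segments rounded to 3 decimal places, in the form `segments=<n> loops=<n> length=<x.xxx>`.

cell (3,1): code 0100 → (3.842,2.000)–(4.000,1.839)
cell (3,2): code 1000 → (4.000,2.974)–(3.842,2.000)
cell (4,1): code 0110 → (4.000,1.839)–(5.000,1.354)
cell (4,2): code 1101 → (4.008,3.000)–(4.000,2.974)
cell (4,3): code 1000 → (5.000,3.433)–(4.008,3.000)
cell (5,1): code 0010 → (5.000,1.354)–(5.785,2.000)
cell (5,2): code 0011 → (5.785,2.000)–(5.563,3.000)
cell (5,3): code 0001 → (5.563,3.000)–(5.000,3.433)
total: 8 segments, chained into 1 closed loop(s), length Σ = 6.184478

segments=8 loops=1 length=6.184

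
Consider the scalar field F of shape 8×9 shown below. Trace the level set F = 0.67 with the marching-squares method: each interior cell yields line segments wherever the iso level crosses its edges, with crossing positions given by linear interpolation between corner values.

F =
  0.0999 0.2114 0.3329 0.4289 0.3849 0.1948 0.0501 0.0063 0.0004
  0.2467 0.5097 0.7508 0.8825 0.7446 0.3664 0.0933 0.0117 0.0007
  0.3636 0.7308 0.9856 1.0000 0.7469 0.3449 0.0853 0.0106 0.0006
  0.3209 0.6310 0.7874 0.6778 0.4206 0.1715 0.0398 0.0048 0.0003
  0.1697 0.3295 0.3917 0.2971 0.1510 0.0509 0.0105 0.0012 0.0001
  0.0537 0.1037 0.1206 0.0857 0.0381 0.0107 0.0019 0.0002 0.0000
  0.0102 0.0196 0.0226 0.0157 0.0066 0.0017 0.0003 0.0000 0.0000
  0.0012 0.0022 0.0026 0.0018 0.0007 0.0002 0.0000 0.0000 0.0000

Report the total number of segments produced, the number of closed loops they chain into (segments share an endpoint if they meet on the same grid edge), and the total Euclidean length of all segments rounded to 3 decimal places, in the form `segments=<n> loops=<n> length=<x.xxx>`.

segments=14 loops=1 length=9.563

cell (0,1): code 0100 → (0.807,2.000)–(1.000,1.665)
cell (0,2): code 1100 → (0.532,3.000)–(0.807,2.000)
cell (0,3): code 1100 → (0.793,4.000)–(0.532,3.000)
cell (0,4): code 1000 → (1.000,4.197)–(0.793,4.000)
cell (1,0): code 0100 → (1.725,1.000)–(2.000,0.834)
cell (1,1): code 1110 → (1.000,1.665)–(1.725,1.000)
cell (1,4): code 1001 → (2.000,4.191)–(1.000,4.197)
cell (2,0): code 0010 → (2.000,0.834)–(2.609,1.000)
cell (2,1): code 0111 → (2.609,1.000)–(3.000,1.249)
cell (2,3): code 1011 → (3.000,3.030)–(2.236,4.000)
cell (2,4): code 0001 → (2.236,4.000)–(2.000,4.191)
cell (3,1): code 0010 → (3.000,1.249)–(3.297,2.000)
cell (3,2): code 0011 → (3.297,2.000)–(3.020,3.000)
cell (3,3): code 0001 → (3.020,3.000)–(3.000,3.030)
total: 14 segments, chained into 1 closed loop(s), length Σ = 9.562818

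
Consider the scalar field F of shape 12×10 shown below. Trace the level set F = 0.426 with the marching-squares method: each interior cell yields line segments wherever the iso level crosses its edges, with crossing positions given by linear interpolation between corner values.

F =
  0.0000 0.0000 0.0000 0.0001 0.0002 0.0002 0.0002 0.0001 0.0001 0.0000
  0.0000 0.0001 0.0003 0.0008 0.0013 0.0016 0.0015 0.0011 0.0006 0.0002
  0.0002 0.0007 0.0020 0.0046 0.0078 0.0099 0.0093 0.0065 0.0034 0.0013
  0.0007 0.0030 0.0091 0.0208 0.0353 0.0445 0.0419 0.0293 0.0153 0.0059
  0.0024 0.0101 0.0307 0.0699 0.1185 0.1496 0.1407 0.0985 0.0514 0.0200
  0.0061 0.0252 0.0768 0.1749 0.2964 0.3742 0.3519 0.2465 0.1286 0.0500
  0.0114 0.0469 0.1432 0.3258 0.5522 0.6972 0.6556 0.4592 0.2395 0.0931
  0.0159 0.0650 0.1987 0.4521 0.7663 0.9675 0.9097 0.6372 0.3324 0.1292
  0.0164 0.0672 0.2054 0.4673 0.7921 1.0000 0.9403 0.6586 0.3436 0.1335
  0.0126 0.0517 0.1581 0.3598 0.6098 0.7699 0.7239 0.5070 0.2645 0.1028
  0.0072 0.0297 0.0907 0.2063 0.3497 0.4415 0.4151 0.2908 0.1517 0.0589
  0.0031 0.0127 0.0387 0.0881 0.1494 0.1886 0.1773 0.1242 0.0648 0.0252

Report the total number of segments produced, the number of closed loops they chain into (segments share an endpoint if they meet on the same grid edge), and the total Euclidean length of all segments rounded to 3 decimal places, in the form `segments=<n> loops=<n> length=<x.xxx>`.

segments=20 loops=1 length=15.382

cell (5,3): code 0100 → (5.507,4.000)–(6.000,3.443)
cell (5,4): code 1100 → (5.160,5.000)–(5.507,4.000)
cell (5,5): code 1100 → (5.244,6.000)–(5.160,5.000)
cell (5,6): code 1100 → (5.844,7.000)–(5.244,6.000)
cell (5,7): code 1000 → (6.000,7.151)–(5.844,7.000)
cell (6,2): code 0100 → (6.793,3.000)–(7.000,2.897)
cell (6,3): code 1110 → (6.000,3.443)–(6.793,3.000)
cell (6,7): code 1001 → (7.000,7.693)–(6.000,7.151)
cell (7,2): code 0110 → (7.000,2.897)–(8.000,2.842)
cell (7,7): code 1001 → (8.000,7.738)–(7.000,7.693)
cell (8,2): code 0010 → (8.000,2.842)–(8.384,3.000)
cell (8,3): code 0111 → (8.384,3.000)–(9.000,3.265)
cell (8,7): code 1001 → (9.000,7.334)–(8.000,7.738)
cell (9,3): code 0010 → (9.000,3.265)–(9.707,4.000)
cell (9,4): code 0111 → (9.707,4.000)–(10.000,4.831)
cell (9,5): code 1011 → (10.000,5.587)–(9.965,6.000)
cell (9,6): code 0011 → (9.965,6.000)–(9.375,7.000)
cell (9,7): code 0001 → (9.375,7.000)–(9.000,7.334)
cell (10,4): code 0010 → (10.000,4.831)–(10.061,5.000)
cell (10,5): code 0001 → (10.061,5.000)–(10.000,5.587)
total: 20 segments, chained into 1 closed loop(s), length Σ = 15.381551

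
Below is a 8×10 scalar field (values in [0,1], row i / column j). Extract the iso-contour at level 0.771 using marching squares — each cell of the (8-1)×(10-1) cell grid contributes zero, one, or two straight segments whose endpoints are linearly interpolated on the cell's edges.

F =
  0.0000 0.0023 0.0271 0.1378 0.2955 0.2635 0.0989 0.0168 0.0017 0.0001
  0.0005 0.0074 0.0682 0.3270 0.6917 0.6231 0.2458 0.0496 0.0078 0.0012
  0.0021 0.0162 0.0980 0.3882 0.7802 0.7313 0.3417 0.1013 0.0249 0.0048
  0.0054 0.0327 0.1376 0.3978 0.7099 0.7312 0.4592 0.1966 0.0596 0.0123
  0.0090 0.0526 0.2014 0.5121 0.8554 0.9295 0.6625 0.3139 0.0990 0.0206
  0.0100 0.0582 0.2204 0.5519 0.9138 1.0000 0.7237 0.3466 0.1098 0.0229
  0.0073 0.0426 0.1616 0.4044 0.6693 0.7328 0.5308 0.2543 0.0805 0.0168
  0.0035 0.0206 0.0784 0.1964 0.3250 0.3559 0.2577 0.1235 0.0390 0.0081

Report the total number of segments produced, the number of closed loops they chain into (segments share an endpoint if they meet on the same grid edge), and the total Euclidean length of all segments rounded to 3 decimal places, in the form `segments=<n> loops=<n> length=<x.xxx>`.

segments=12 loops=2 length=8.305

cell (1,3): code 0100 → (1.896,4.000)–(2.000,3.977)
cell (1,4): code 1000 → (2.000,4.188)–(1.896,4.000)
cell (2,3): code 0010 → (2.000,3.977)–(2.131,4.000)
cell (2,4): code 0001 → (2.131,4.000)–(2.000,4.188)
cell (3,3): code 0100 → (3.420,4.000)–(4.000,3.754)
cell (3,4): code 1100 → (3.201,5.000)–(3.420,4.000)
cell (3,5): code 1000 → (4.000,5.594)–(3.201,5.000)
cell (4,3): code 0110 → (4.000,3.754)–(5.000,3.605)
cell (4,5): code 1001 → (5.000,5.829)–(4.000,5.594)
cell (5,3): code 0010 → (5.000,3.605)–(5.584,4.000)
cell (5,4): code 0011 → (5.584,4.000)–(5.857,5.000)
cell (5,5): code 0001 → (5.857,5.000)–(5.000,5.829)
total: 12 segments, chained into 2 closed loop(s), length Σ = 8.305005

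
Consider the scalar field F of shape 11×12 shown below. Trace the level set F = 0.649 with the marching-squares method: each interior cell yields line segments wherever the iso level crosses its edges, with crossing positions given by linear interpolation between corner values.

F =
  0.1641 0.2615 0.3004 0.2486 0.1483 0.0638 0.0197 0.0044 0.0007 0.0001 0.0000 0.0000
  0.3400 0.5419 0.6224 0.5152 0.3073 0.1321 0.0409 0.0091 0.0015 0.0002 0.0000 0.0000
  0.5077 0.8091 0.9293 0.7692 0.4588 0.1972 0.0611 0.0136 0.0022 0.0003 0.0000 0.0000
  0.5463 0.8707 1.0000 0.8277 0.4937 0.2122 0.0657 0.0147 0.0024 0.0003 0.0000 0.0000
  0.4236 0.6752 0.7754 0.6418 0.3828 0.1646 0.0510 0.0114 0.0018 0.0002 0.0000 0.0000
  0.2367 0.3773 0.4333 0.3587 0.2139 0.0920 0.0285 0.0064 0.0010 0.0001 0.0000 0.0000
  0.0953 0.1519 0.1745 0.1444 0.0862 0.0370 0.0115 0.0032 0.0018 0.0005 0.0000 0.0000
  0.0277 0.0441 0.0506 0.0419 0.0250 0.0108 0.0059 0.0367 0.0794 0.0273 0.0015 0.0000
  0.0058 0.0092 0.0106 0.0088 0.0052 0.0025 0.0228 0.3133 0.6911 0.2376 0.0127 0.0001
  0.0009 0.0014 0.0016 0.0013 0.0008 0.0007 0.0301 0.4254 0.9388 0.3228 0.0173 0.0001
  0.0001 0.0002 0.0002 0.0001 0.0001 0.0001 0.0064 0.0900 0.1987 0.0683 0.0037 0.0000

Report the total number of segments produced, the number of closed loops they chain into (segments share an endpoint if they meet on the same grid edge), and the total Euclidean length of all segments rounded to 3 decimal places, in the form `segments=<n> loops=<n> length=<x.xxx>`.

cell (1,0): code 0100 → (1.401,1.000)–(2.000,0.469)
cell (1,1): code 1100 → (1.087,2.000)–(1.401,1.000)
cell (1,2): code 1100 → (1.527,3.000)–(1.087,2.000)
cell (1,3): code 1000 → (2.000,3.387)–(1.527,3.000)
cell (2,0): code 0110 → (2.000,0.469)–(3.000,0.317)
cell (2,3): code 1001 → (3.000,3.535)–(2.000,3.387)
cell (3,0): code 0110 → (3.000,0.317)–(4.000,0.896)
cell (3,2): code 1011 → (4.000,2.946)–(3.961,3.000)
cell (3,3): code 0001 → (3.961,3.000)–(3.000,3.535)
cell (4,0): code 0010 → (4.000,0.896)–(4.088,1.000)
cell (4,1): code 0011 → (4.088,1.000)–(4.369,2.000)
cell (4,2): code 0001 → (4.369,2.000)–(4.000,2.946)
cell (7,7): code 0100 → (7.931,8.000)–(8.000,7.889)
cell (7,8): code 1000 → (8.000,8.093)–(7.931,8.000)
cell (8,7): code 0110 → (8.000,7.889)–(9.000,7.436)
cell (8,8): code 1001 → (9.000,8.470)–(8.000,8.093)
cell (9,7): code 0010 → (9.000,7.436)–(9.392,8.000)
cell (9,8): code 0001 → (9.392,8.000)–(9.000,8.470)
total: 18 segments, chained into 2 closed loop(s), length Σ = 13.800753

segments=18 loops=2 length=13.801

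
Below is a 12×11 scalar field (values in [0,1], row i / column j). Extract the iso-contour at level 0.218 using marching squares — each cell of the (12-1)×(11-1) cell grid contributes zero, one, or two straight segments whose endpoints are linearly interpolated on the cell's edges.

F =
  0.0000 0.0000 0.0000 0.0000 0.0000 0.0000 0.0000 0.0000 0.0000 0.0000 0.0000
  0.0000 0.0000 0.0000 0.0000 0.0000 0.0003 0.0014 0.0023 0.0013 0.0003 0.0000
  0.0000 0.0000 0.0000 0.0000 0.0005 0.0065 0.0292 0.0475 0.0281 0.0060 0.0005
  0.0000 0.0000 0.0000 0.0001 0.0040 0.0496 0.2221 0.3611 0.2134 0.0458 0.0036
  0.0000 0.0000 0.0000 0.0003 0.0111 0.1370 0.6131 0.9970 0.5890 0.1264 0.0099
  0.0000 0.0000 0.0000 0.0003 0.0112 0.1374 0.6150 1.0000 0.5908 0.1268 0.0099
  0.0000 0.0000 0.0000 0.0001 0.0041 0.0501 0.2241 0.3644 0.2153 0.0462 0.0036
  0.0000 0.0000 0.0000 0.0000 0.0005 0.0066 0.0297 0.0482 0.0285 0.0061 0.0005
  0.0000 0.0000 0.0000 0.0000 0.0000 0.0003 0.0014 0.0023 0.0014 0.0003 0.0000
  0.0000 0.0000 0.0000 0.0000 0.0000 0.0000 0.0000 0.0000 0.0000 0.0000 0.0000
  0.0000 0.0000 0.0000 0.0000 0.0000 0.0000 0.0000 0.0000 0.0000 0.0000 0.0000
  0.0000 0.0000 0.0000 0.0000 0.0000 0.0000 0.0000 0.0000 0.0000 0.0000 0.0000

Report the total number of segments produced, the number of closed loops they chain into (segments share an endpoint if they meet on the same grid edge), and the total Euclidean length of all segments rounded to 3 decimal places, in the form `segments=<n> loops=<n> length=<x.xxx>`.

cell (2,5): code 0100 → (2.979,6.000)–(3.000,5.976)
cell (2,6): code 1100 → (2.544,7.000)–(2.979,6.000)
cell (2,7): code 1000 → (3.000,7.969)–(2.544,7.000)
cell (3,5): code 0110 → (3.000,5.976)–(4.000,5.170)
cell (3,7): code 1101 → (3.012,8.000)–(3.000,7.969)
cell (3,8): code 1000 → (4.000,8.802)–(3.012,8.000)
cell (4,5): code 0110 → (4.000,5.170)–(5.000,5.169)
cell (4,8): code 1001 → (5.000,8.803)–(4.000,8.802)
cell (5,5): code 0110 → (5.000,5.169)–(6.000,5.965)
cell (5,7): code 1011 → (6.000,7.982)–(5.993,8.000)
cell (5,8): code 0001 → (5.993,8.000)–(5.000,8.803)
cell (6,5): code 0010 → (6.000,5.965)–(6.031,6.000)
cell (6,6): code 0011 → (6.031,6.000)–(6.463,7.000)
cell (6,7): code 0001 → (6.463,7.000)–(6.000,7.982)
total: 14 segments, chained into 1 closed loop(s), length Σ = 11.580320

segments=14 loops=1 length=11.580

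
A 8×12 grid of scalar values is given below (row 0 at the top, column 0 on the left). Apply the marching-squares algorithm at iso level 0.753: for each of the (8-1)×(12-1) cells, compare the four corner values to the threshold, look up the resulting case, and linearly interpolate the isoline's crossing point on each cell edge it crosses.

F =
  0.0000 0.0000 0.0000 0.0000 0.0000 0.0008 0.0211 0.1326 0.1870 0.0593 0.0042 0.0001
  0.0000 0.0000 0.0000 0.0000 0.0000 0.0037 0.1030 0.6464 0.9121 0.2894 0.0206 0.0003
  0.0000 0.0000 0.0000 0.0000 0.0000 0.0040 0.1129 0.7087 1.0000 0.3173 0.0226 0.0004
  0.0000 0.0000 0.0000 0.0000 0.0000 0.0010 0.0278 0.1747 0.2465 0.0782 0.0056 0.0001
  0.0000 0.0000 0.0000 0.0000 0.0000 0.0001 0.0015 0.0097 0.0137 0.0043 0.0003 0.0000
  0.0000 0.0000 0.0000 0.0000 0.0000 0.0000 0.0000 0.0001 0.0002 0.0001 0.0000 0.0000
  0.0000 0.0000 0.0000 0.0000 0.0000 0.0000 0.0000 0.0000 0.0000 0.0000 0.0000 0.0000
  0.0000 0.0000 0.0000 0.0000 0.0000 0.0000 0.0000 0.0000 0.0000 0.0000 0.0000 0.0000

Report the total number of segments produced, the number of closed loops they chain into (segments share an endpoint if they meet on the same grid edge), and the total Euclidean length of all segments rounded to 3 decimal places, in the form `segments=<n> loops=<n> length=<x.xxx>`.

cell (0,7): code 0100 → (0.781,8.000)–(1.000,7.401)
cell (0,8): code 1000 → (1.000,8.256)–(0.781,8.000)
cell (1,7): code 0110 → (1.000,7.401)–(2.000,7.152)
cell (1,8): code 1001 → (2.000,8.362)–(1.000,8.256)
cell (2,7): code 0010 → (2.000,7.152)–(2.328,8.000)
cell (2,8): code 0001 → (2.328,8.000)–(2.000,8.362)
total: 6 segments, chained into 1 closed loop(s), length Σ = 4.408011

segments=6 loops=1 length=4.408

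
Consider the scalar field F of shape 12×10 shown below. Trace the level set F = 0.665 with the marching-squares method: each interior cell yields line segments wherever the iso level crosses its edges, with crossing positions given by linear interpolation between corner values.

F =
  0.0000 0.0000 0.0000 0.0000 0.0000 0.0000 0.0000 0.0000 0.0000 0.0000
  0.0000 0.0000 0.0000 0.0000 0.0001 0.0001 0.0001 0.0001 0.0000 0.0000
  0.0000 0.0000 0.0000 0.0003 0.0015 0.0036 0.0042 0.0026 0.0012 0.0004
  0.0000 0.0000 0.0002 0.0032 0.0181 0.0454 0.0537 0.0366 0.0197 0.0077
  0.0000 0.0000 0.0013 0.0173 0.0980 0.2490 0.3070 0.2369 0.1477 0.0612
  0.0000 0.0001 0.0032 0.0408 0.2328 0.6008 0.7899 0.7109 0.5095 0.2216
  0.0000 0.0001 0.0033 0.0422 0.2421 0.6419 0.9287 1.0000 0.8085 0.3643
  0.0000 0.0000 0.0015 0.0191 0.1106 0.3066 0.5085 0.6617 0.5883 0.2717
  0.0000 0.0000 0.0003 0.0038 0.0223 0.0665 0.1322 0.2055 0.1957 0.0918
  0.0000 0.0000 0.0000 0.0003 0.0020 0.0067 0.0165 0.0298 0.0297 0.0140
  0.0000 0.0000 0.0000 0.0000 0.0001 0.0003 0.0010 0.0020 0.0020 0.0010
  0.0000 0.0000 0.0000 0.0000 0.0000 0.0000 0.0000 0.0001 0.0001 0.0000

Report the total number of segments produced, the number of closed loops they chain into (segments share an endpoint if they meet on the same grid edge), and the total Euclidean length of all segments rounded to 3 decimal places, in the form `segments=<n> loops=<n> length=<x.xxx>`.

segments=10 loops=1 length=8.472

cell (4,5): code 0100 → (4.741,6.000)–(5.000,5.340)
cell (4,6): code 1100 → (4.903,7.000)–(4.741,6.000)
cell (4,7): code 1000 → (5.000,7.228)–(4.903,7.000)
cell (5,5): code 0110 → (5.000,5.340)–(6.000,5.081)
cell (5,7): code 1101 → (5.520,8.000)–(5.000,7.228)
cell (5,8): code 1000 → (6.000,8.323)–(5.520,8.000)
cell (6,5): code 0010 → (6.000,5.081)–(6.628,6.000)
cell (6,6): code 0011 → (6.628,6.000)–(6.990,7.000)
cell (6,7): code 0011 → (6.990,7.000)–(6.652,8.000)
cell (6,8): code 0001 → (6.652,8.000)–(6.000,8.323)
total: 10 segments, chained into 1 closed loop(s), length Σ = 8.472459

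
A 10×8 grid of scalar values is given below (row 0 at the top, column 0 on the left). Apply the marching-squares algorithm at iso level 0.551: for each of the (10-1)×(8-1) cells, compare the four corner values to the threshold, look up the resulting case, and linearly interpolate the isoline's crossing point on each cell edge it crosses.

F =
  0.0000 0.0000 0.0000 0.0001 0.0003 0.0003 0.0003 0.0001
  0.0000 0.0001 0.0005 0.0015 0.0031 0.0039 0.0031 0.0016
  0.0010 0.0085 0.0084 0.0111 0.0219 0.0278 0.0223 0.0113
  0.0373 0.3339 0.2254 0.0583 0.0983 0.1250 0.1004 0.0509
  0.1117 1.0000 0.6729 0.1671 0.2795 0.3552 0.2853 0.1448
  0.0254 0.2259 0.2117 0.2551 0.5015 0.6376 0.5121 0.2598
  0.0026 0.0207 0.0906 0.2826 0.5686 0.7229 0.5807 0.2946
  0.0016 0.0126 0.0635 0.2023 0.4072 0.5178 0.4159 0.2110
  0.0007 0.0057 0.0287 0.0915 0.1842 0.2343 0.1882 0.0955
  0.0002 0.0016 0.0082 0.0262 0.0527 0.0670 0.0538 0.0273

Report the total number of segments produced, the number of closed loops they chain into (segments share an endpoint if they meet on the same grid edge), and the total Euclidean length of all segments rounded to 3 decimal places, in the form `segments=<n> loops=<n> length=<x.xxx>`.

cell (3,0): code 0100 → (3.326,1.000)–(4.000,0.495)
cell (3,1): code 1100 → (3.728,2.000)–(3.326,1.000)
cell (3,2): code 1000 → (4.000,2.241)–(3.728,2.000)
cell (4,0): code 0010 → (4.000,0.495)–(4.580,1.000)
cell (4,1): code 0011 → (4.580,1.000)–(4.264,2.000)
cell (4,2): code 0001 → (4.264,2.000)–(4.000,2.241)
cell (4,4): code 0100 → (4.693,5.000)–(5.000,4.364)
cell (4,5): code 1000 → (5.000,5.690)–(4.693,5.000)
cell (5,3): code 0100 → (5.738,4.000)–(6.000,3.938)
cell (5,4): code 1110 → (5.000,4.364)–(5.738,4.000)
cell (5,5): code 1101 → (5.567,6.000)–(5.000,5.690)
cell (5,6): code 1000 → (6.000,6.104)–(5.567,6.000)
cell (6,3): code 0010 → (6.000,3.938)–(6.109,4.000)
cell (6,4): code 0011 → (6.109,4.000)–(6.838,5.000)
cell (6,5): code 0011 → (6.838,5.000)–(6.180,6.000)
cell (6,6): code 0001 → (6.180,6.000)–(6.000,6.104)
total: 16 segments, chained into 2 closed loop(s), length Σ = 10.872192

segments=16 loops=2 length=10.872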